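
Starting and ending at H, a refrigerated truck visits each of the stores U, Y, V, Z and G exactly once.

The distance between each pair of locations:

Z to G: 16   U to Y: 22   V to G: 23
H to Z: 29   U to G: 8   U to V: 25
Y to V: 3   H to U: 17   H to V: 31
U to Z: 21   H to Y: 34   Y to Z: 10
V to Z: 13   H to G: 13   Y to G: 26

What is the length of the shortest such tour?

Shortest round trip = 84.

There are 60 distinct closed tours to check (reversals are equivalent).
H - U - Y - V - Z - G - H: 17+22+3+13+16+13 = 84
H - U - Y - V - G - Z - H: 17+22+3+23+16+29 = 110
H - U - Y - Z - V - G - H: 17+22+10+13+23+13 = 98
H - U - Y - Z - G - V - H: 17+22+10+16+23+31 = 119
H - U - Y - G - V - Z - H: 17+22+26+23+13+29 = 130
H - U - Y - G - Z - V - H: 17+22+26+16+13+31 = 125
H - U - V - Y - Z - G - H: 17+25+3+10+16+13 = 84
H - U - V - Y - G - Z - H: 17+25+3+26+16+29 = 116
H - U - V - Z - Y - G - H: 17+25+13+10+26+13 = 104
H - U - V - Z - G - Y - H: 17+25+13+16+26+34 = 131
H - U - V - G - Y - Z - H: 17+25+23+26+10+29 = 130
H - U - V - G - Z - Y - H: 17+25+23+16+10+34 = 125
H - U - Z - Y - V - G - H: 17+21+10+3+23+13 = 87
H - U - Z - Y - G - V - H: 17+21+10+26+23+31 = 128
… (46 more)
The minimum is 84.
One optimal route: H → U → Y → V → Z → G → H (or its reverse).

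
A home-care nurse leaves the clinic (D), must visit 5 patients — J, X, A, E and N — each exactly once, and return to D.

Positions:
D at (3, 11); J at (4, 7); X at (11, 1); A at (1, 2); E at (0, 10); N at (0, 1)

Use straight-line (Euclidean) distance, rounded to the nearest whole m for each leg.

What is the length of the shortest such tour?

36 m — the shortest possible round trip.

With 5 stops there are 5!/2 = 60 distinct round trips (a route and its reverse cost the same).
D - J - X - A - E - N - D: 4+9+10+8+9+10 = 50
D - J - X - A - N - E - D: 4+9+10+1+9+3 = 36
D - J - X - E - A - N - D: 4+9+14+8+1+10 = 46
D - J - X - E - N - A - D: 4+9+14+9+1+9 = 46
D - J - X - N - A - E - D: 4+9+11+1+8+3 = 36
D - J - X - N - E - A - D: 4+9+11+9+8+9 = 50
D - J - A - X - E - N - D: 4+6+10+14+9+10 = 53
D - J - A - X - N - E - D: 4+6+10+11+9+3 = 43
D - J - A - E - X - N - D: 4+6+8+14+11+10 = 53
D - J - A - E - N - X - D: 4+6+8+9+11+13 = 51
D - J - A - N - X - E - D: 4+6+1+11+14+3 = 39
D - J - A - N - E - X - D: 4+6+1+9+14+13 = 47
D - J - E - X - A - N - D: 4+5+14+10+1+10 = 44
D - J - E - X - N - A - D: 4+5+14+11+1+9 = 44
… (46 more)
The minimum is 36.
One optimal route: D → J → X → A → N → E → D (or its reverse).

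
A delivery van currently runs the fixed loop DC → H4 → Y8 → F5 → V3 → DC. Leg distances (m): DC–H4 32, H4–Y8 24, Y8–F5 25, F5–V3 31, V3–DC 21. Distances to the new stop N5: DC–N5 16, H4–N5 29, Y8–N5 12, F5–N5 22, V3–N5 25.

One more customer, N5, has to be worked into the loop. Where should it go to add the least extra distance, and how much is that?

+9 m — insert N5 between Y8 and F5.

Insertion cost between consecutive stops i–j is d(i,N5) + d(N5,j) − d(i,j):
  between DC and H4: 16 + 29 − 32 = 13
  between H4 and Y8: 29 + 12 − 24 = 17
  between Y8 and F5: 12 + 22 − 25 = 9
  between F5 and V3: 22 + 25 − 31 = 16
  between V3 and DC: 25 + 16 − 21 = 20
Cheapest insertion is between Y8 and F5, adding 9.
New total = 133 + 9 = 142.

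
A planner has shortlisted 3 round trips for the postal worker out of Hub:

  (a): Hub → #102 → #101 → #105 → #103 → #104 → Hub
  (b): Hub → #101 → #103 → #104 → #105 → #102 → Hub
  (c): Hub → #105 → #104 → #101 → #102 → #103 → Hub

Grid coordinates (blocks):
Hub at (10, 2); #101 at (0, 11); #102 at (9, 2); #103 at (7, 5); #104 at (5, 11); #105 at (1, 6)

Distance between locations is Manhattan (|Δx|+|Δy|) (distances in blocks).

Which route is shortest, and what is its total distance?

(a): 1 + 18 + 6 + 7 + 8 + 14 = 54
(b): 19 + 13 + 8 + 9 + 12 + 1 = 62
(c): 13 + 9 + 5 + 18 + 5 + 6 = 56

Shortest is (a), total 54 blocks.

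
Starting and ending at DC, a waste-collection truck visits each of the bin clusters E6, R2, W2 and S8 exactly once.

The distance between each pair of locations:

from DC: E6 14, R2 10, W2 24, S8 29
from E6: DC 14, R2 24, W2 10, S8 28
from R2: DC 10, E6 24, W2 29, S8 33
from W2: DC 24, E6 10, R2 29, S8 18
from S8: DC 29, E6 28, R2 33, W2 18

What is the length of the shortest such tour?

DC-E6-R2-W2-S8-DC: 14+24+29+18+29 = 114
DC-E6-R2-S8-W2-DC: 14+24+33+18+24 = 113
DC-E6-W2-R2-S8-DC: 14+10+29+33+29 = 115
DC-E6-W2-S8-R2-DC: 14+10+18+33+10 = 85
DC-E6-S8-R2-W2-DC: 14+28+33+29+24 = 128
DC-E6-S8-W2-R2-DC: 14+28+18+29+10 = 99
DC-R2-E6-W2-S8-DC: 10+24+10+18+29 = 91
DC-R2-E6-S8-W2-DC: 10+24+28+18+24 = 104
DC-R2-W2-E6-S8-DC: 10+29+10+28+29 = 106
DC-R2-S8-E6-W2-DC: 10+33+28+10+24 = 105
DC-W2-E6-R2-S8-DC: 24+10+24+33+29 = 120
DC-W2-R2-E6-S8-DC: 24+29+24+28+29 = 134
The minimum is 85.
One optimal route: DC → E6 → W2 → S8 → R2 → DC (or its reverse).

Shortest round trip = 85.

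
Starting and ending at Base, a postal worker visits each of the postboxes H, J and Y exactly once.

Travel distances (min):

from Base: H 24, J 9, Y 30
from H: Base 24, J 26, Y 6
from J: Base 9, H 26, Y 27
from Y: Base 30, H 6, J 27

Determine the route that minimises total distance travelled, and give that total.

Base-H-J-Y-Base: 24+26+27+30 = 107
Base-H-Y-J-Base: 24+6+27+9 = 66
Base-J-H-Y-Base: 9+26+6+30 = 71
The minimum is 66.
One optimal route: Base → H → Y → J → Base (or its reverse).

66 min — the shortest possible round trip.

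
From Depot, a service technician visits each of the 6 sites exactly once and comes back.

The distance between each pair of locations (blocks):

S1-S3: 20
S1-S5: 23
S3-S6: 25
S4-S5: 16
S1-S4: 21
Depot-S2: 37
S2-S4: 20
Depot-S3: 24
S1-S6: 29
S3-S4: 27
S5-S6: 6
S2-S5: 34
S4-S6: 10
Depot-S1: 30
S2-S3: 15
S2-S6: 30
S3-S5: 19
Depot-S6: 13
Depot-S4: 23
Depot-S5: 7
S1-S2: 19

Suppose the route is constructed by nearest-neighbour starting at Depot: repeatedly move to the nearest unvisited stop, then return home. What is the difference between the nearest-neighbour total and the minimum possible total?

Excess over optimum: 6 blocks.

Depot: S5=7, S6=13, S4=23, S3=24, S1=30, S2=37 ⇒ S5
S5: S6=6, S4=16, S3=19, S1=23, S2=34 ⇒ S6
S6: S4=10, S3=25, S1=29, S2=30 ⇒ S4
S4: S2=20, S1=21, S3=27 ⇒ S2
S2: S3=15, S1=19 ⇒ S3
S3: S1=20 ⇒ S1
NN route Depot → S5 → S6 → S4 → S2 → S3 → S1 → Depot costs 108.
Optimal: Depot → S3 → S2 → S1 → S4 → S6 → S5 → Depot costs 102 (by enumerating all 360 distinct tours).
Excess = 108 − 102 = 6.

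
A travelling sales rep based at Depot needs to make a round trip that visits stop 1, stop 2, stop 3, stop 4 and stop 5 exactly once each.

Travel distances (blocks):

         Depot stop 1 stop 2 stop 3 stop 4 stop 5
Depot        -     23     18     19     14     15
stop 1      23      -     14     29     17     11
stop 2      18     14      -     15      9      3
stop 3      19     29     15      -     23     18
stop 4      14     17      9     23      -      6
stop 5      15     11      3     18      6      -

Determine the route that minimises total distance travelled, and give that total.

Minimum total distance: 79 blocks.

With 5 stops there are 5!/2 = 60 distinct round trips (a route and its reverse cost the same).
Depot → stop 1 → stop 2 → stop 3 → stop 4 → stop 5 → Depot: 23+14+15+23+6+15 = 96
Depot → stop 1 → stop 2 → stop 3 → stop 5 → stop 4 → Depot: 23+14+15+18+6+14 = 90
Depot → stop 1 → stop 2 → stop 4 → stop 3 → stop 5 → Depot: 23+14+9+23+18+15 = 102
Depot → stop 1 → stop 2 → stop 4 → stop 5 → stop 3 → Depot: 23+14+9+6+18+19 = 89
Depot → stop 1 → stop 2 → stop 5 → stop 3 → stop 4 → Depot: 23+14+3+18+23+14 = 95
Depot → stop 1 → stop 2 → stop 5 → stop 4 → stop 3 → Depot: 23+14+3+6+23+19 = 88
Depot → stop 1 → stop 3 → stop 2 → stop 4 → stop 5 → Depot: 23+29+15+9+6+15 = 97
Depot → stop 1 → stop 3 → stop 2 → stop 5 → stop 4 → Depot: 23+29+15+3+6+14 = 90
Depot → stop 1 → stop 3 → stop 4 → stop 2 → stop 5 → Depot: 23+29+23+9+3+15 = 102
Depot → stop 1 → stop 3 → stop 4 → stop 5 → stop 2 → Depot: 23+29+23+6+3+18 = 102
Depot → stop 1 → stop 3 → stop 5 → stop 2 → stop 4 → Depot: 23+29+18+3+9+14 = 96
Depot → stop 1 → stop 3 → stop 5 → stop 4 → stop 2 → Depot: 23+29+18+6+9+18 = 103
Depot → stop 1 → stop 4 → stop 2 → stop 3 → stop 5 → Depot: 23+17+9+15+18+15 = 97
Depot → stop 1 → stop 4 → stop 2 → stop 5 → stop 3 → Depot: 23+17+9+3+18+19 = 89
… (46 more)
Depot → stop 3 → stop 2 → stop 1 → stop 5 → stop 4 → Depot: 19+15+14+11+6+14 = 79  ← best
The minimum is 79.
One optimal route: Depot → stop 3 → stop 2 → stop 1 → stop 5 → stop 4 → Depot (or its reverse).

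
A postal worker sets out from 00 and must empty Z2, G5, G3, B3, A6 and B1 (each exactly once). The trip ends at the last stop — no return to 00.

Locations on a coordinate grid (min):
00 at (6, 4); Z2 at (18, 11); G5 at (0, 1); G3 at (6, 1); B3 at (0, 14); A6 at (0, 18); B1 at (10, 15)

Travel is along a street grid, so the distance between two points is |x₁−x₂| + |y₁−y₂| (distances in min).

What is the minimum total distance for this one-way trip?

There are 6! = 720 possible orderings.
00 → Z2 → G5 → G3 → B3 → A6 → B1: 19+28+6+19+4+13 = 89
00 → Z2 → G5 → G3 → B3 → B1 → A6: 19+28+6+19+11+13 = 96
00 → Z2 → G5 → G3 → A6 → B3 → B1: 19+28+6+23+4+11 = 91
00 → Z2 → G5 → G3 → A6 → B1 → B3: 19+28+6+23+13+11 = 100
00 → Z2 → G5 → G3 → B1 → B3 → A6: 19+28+6+18+11+4 = 86
00 → Z2 → G5 → G3 → B1 → A6 → B3: 19+28+6+18+13+4 = 88
00 → Z2 → G5 → B3 → G3 → A6 → B1: 19+28+13+19+23+13 = 115
00 → Z2 → G5 → B3 → G3 → B1 → A6: 19+28+13+19+18+13 = 110
… (712 more)
00 → G3 → G5 → B3 → A6 → B1 → Z2: 3+6+13+4+13+12 = 51  ← best
The minimum is 51.
One shortest path: 00 → G3 → G5 → B3 → A6 → B1 → Z2.

Shortest open route: 51 min.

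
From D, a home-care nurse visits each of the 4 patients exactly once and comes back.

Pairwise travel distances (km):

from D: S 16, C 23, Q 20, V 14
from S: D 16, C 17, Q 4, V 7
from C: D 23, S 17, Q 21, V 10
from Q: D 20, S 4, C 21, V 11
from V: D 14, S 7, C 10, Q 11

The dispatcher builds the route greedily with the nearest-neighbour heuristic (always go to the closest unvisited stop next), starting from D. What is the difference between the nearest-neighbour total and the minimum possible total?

From D: V=14, S=16, Q=20, C=23 → choose V (14).
From V: S=7, C=10, Q=11 → choose S (7).
From S: Q=4, C=17 → choose Q (4).
From Q: C=21 → choose C (21).
NN route D → V → S → Q → C → D costs 69.
Optimal: D → S → Q → V → C → D costs 64 (by enumerating all 12 distinct tours).
Excess = 69 − 64 = 5.

Excess over optimum: 5 km.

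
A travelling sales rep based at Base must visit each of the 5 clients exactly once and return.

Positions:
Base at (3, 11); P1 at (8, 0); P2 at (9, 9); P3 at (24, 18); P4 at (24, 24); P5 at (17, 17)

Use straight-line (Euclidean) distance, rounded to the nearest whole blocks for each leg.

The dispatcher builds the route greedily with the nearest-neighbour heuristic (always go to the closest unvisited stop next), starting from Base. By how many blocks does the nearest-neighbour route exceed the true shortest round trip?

Excess over optimum: 3 blocks.

From Base: P2=6, P1=12, P5=15, P3=22, P4=25 → choose P2 (6).
From P2: P1=9, P5=11, P3=17, P4=21 → choose P1 (9).
From P1: P5=19, P3=24, P4=29 → choose P5 (19).
From P5: P3=7, P4=10 → choose P3 (7).
From P3: P4=6 → choose P4 (6).
NN route Base → P2 → P1 → P5 → P3 → P4 → Base costs 72.
Optimal: Base → P1 → P2 → P3 → P4 → P5 → Base costs 69 (by enumerating all 60 distinct tours).
Excess = 72 − 69 = 3.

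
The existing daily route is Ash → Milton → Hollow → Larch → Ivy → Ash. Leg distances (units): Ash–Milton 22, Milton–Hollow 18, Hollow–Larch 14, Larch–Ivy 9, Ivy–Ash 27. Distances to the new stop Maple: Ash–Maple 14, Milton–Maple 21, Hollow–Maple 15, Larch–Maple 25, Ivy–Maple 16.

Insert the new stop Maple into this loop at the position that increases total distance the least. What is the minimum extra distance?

Insertion cost between consecutive stops i–j is d(i,Maple) + d(Maple,j) − d(i,j):
  between Ash and Milton: 14 + 21 − 22 = 13
  between Milton and Hollow: 21 + 15 − 18 = 18
  between Hollow and Larch: 15 + 25 − 14 = 26
  between Larch and Ivy: 25 + 16 − 9 = 32
  between Ivy and Ash: 16 + 14 − 27 = 3
Cheapest insertion is between Ivy and Ash, adding 3.
New total = 90 + 3 = 93.

+3 — insert Maple between Ivy and Ash.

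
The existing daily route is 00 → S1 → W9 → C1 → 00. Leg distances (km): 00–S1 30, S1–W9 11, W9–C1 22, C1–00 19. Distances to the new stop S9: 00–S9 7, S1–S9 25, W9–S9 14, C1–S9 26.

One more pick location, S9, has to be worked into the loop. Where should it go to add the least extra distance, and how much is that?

Insertion cost between consecutive stops i–j is d(i,S9) + d(S9,j) − d(i,j):
  between 00 and S1: 7 + 25 − 30 = 2
  between S1 and W9: 25 + 14 − 11 = 28
  between W9 and C1: 14 + 26 − 22 = 18
  between C1 and 00: 26 + 7 − 19 = 14
Cheapest insertion is between 00 and S1, adding 2.
New total = 82 + 2 = 84.

+2 km — insert S9 between 00 and S1.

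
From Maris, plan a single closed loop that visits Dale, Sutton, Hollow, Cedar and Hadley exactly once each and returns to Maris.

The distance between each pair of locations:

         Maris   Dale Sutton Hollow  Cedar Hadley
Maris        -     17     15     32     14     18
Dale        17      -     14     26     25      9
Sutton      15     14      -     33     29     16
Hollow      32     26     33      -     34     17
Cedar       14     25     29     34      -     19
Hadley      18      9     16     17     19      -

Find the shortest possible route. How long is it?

Shortest round trip = 103.

With 5 stops there are 5!/2 = 60 distinct round trips (a route and its reverse cost the same).
Maris → Dale → Sutton → Hollow → Cedar → Hadley → Maris: 17+14+33+34+19+18 = 135
Maris → Dale → Sutton → Hollow → Hadley → Cedar → Maris: 17+14+33+17+19+14 = 114
Maris → Dale → Sutton → Cedar → Hollow → Hadley → Maris: 17+14+29+34+17+18 = 129
Maris → Dale → Sutton → Cedar → Hadley → Hollow → Maris: 17+14+29+19+17+32 = 128
Maris → Dale → Sutton → Hadley → Hollow → Cedar → Maris: 17+14+16+17+34+14 = 112
Maris → Dale → Sutton → Hadley → Cedar → Hollow → Maris: 17+14+16+19+34+32 = 132
Maris → Dale → Hollow → Sutton → Cedar → Hadley → Maris: 17+26+33+29+19+18 = 142
Maris → Dale → Hollow → Sutton → Hadley → Cedar → Maris: 17+26+33+16+19+14 = 125
Maris → Dale → Hollow → Cedar → Sutton → Hadley → Maris: 17+26+34+29+16+18 = 140
Maris → Dale → Hollow → Cedar → Hadley → Sutton → Maris: 17+26+34+19+16+15 = 127
Maris → Dale → Hollow → Hadley → Sutton → Cedar → Maris: 17+26+17+16+29+14 = 119
Maris → Dale → Hollow → Hadley → Cedar → Sutton → Maris: 17+26+17+19+29+15 = 123
Maris → Dale → Cedar → Sutton → Hollow → Hadley → Maris: 17+25+29+33+17+18 = 139
Maris → Dale → Cedar → Sutton → Hadley → Hollow → Maris: 17+25+29+16+17+32 = 136
… (46 more)
Maris → Sutton → Dale → Hadley → Hollow → Cedar → Maris: 15+14+9+17+34+14 = 103  ← best
The minimum is 103.
One optimal route: Maris → Sutton → Dale → Hadley → Hollow → Cedar → Maris (or its reverse).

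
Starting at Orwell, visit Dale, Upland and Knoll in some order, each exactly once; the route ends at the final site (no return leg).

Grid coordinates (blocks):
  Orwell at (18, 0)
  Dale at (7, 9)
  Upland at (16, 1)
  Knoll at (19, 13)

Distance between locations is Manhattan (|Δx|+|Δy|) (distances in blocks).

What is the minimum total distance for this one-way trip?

Shortest open route: 34 blocks.

There are 3! = 6 possible orderings.
Orwell → Dale → Upland → Knoll: 20+17+15 = 52
Orwell → Dale → Knoll → Upland: 20+16+15 = 51
Orwell → Upland → Dale → Knoll: 3+17+16 = 36
Orwell → Upland → Knoll → Dale: 3+15+16 = 34
Orwell → Knoll → Dale → Upland: 14+16+17 = 47
Orwell → Knoll → Upland → Dale: 14+15+17 = 46
The minimum is 34.
One shortest path: Orwell → Upland → Knoll → Dale.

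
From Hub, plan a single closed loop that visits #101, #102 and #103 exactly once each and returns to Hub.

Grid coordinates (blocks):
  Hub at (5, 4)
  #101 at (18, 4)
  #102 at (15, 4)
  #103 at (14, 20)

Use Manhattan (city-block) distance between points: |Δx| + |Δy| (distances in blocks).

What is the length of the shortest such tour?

Shortest round trip = 58 blocks.

Hub→#101→#102→#103→Hub: 13+3+17+25 = 58
Hub→#101→#103→#102→Hub: 13+20+17+10 = 60
Hub→#102→#101→#103→Hub: 10+3+20+25 = 58
The minimum is 58.
One optimal route: Hub → #101 → #102 → #103 → Hub (or its reverse).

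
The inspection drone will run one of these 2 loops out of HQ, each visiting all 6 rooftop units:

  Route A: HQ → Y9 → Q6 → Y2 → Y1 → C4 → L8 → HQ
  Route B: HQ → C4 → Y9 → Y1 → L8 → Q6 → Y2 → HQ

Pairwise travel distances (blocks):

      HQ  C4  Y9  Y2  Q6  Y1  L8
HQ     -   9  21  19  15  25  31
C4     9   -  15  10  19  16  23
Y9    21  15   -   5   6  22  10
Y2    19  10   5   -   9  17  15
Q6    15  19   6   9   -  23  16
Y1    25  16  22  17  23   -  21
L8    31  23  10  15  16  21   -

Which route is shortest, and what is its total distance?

Route A: 21 + 6 + 9 + 17 + 16 + 23 + 31 = 123
Route B: 9 + 15 + 22 + 21 + 16 + 9 + 19 = 111

Shortest is Route B, total 111 blocks.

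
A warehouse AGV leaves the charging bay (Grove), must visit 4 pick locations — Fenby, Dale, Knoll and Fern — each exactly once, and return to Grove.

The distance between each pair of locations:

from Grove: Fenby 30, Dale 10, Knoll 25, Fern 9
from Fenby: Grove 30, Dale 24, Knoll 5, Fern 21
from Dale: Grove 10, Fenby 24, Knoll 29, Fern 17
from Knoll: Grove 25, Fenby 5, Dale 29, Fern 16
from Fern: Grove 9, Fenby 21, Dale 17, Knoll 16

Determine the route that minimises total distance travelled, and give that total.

With 4 stops there are 4!/2 = 12 distinct round trips (a route and its reverse cost the same).
Grove→Fenby→Dale→Knoll→Fern→Grove: 30+24+29+16+9 = 108
Grove→Fenby→Dale→Fern→Knoll→Grove: 30+24+17+16+25 = 112
Grove→Fenby→Knoll→Dale→Fern→Grove: 30+5+29+17+9 = 90
Grove→Fenby→Knoll→Fern→Dale→Grove: 30+5+16+17+10 = 78
Grove→Fenby→Fern→Dale→Knoll→Grove: 30+21+17+29+25 = 122
Grove→Fenby→Fern→Knoll→Dale→Grove: 30+21+16+29+10 = 106
Grove→Dale→Fenby→Knoll→Fern→Grove: 10+24+5+16+9 = 64
Grove→Dale→Fenby→Fern→Knoll→Grove: 10+24+21+16+25 = 96
Grove→Dale→Knoll→Fenby→Fern→Grove: 10+29+5+21+9 = 74
Grove→Dale→Fern→Fenby→Knoll→Grove: 10+17+21+5+25 = 78
Grove→Knoll→Fenby→Dale→Fern→Grove: 25+5+24+17+9 = 80
Grove→Knoll→Dale→Fenby→Fern→Grove: 25+29+24+21+9 = 108
The minimum is 64.
One optimal route: Grove → Dale → Fenby → Knoll → Fern → Grove (or its reverse).

64 — the shortest possible round trip.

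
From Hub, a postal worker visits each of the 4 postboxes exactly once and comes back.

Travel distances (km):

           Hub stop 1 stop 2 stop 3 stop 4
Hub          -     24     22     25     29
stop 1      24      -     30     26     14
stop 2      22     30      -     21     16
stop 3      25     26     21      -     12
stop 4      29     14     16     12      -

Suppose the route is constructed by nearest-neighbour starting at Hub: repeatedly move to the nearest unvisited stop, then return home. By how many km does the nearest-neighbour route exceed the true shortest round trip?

From Hub: stop 2=22, stop 1=24, stop 3=25, stop 4=29 → choose stop 2 (22).
From stop 2: stop 4=16, stop 3=21, stop 1=30 → choose stop 4 (16).
From stop 4: stop 3=12, stop 1=14 → choose stop 3 (12).
From stop 3: stop 1=26 → choose stop 1 (26).
NN route Hub → stop 2 → stop 4 → stop 3 → stop 1 → Hub costs 100.
Optimal: Hub → stop 1 → stop 4 → stop 3 → stop 2 → Hub costs 93 (by enumerating all 12 distinct tours).
Excess = 100 − 93 = 7.

Excess over optimum: 7 km.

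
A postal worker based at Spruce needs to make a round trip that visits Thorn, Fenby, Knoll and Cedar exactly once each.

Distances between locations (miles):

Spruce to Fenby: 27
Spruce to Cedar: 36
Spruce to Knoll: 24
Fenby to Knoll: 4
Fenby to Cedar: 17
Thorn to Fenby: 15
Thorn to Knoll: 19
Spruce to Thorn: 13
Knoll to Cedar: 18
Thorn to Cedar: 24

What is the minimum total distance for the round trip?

Minimum total distance: 82 miles.

There are 12 distinct closed tours to check (reversals are equivalent).
Spruce → Thorn → Fenby → Knoll → Cedar → Spruce: 13+15+4+18+36 = 86
Spruce → Thorn → Fenby → Cedar → Knoll → Spruce: 13+15+17+18+24 = 87
Spruce → Thorn → Knoll → Fenby → Cedar → Spruce: 13+19+4+17+36 = 89
Spruce → Thorn → Knoll → Cedar → Fenby → Spruce: 13+19+18+17+27 = 94
Spruce → Thorn → Cedar → Fenby → Knoll → Spruce: 13+24+17+4+24 = 82
Spruce → Thorn → Cedar → Knoll → Fenby → Spruce: 13+24+18+4+27 = 86
Spruce → Fenby → Thorn → Knoll → Cedar → Spruce: 27+15+19+18+36 = 115
Spruce → Fenby → Thorn → Cedar → Knoll → Spruce: 27+15+24+18+24 = 108
Spruce → Fenby → Knoll → Thorn → Cedar → Spruce: 27+4+19+24+36 = 110
Spruce → Fenby → Cedar → Thorn → Knoll → Spruce: 27+17+24+19+24 = 111
Spruce → Knoll → Thorn → Fenby → Cedar → Spruce: 24+19+15+17+36 = 111
Spruce → Knoll → Fenby → Thorn → Cedar → Spruce: 24+4+15+24+36 = 103
The minimum is 82.
One optimal route: Spruce → Thorn → Cedar → Fenby → Knoll → Spruce (or its reverse).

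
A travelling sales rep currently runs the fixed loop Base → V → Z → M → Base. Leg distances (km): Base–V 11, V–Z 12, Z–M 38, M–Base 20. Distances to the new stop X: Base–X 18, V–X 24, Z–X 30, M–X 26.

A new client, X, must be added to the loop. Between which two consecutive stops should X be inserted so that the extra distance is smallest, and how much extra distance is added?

Insertion cost between consecutive stops i–j is d(i,X) + d(X,j) − d(i,j):
  between Base and V: 18 + 24 − 11 = 31
  between V and Z: 24 + 30 − 12 = 42
  between Z and M: 30 + 26 − 38 = 18
  between M and Base: 26 + 18 − 20 = 24
Cheapest insertion is between Z and M, adding 18.
New total = 81 + 18 = 99.

+18 km — insert X between Z and M.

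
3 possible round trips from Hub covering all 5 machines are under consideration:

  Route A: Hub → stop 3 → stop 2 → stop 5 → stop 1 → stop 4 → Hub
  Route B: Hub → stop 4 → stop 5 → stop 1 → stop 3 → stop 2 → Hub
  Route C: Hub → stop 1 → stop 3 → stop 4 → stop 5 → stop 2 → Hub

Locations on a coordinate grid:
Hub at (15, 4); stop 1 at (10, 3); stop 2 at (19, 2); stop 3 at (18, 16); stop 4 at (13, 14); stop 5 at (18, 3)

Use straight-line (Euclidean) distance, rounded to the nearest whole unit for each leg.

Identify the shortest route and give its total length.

Shortest is Route C, total 42.

Route A: 12 + 14 + 1 + 8 + 11 + 10 = 56
Route B: 10 + 12 + 8 + 15 + 14 + 4 = 63
Route C: 5 + 15 + 5 + 12 + 1 + 4 = 42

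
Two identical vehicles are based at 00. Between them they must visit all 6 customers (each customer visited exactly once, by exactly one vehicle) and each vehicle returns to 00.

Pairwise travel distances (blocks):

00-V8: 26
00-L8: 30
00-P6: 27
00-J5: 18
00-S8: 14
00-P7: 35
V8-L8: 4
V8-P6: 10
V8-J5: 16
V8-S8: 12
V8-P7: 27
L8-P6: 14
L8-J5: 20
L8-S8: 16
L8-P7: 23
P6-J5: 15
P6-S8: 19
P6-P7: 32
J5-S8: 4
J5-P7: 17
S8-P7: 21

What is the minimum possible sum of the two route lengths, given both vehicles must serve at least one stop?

Check every non-empty split of the stops between the two vehicles; for each half take its own optimal tour:
  {V8} + {L8, P6, J5, S8, P7}: 52 + 99 = 151
  {L8} + {V8, P6, J5, S8, P7}: 60 + 99 = 159
  {V8, L8} + {P6, J5, S8, P7}: 60 + 94 = 154
  {P6} + {V8, L8, J5, S8, P7}: 54 + 88 = 142
  {V8, P6} + {L8, J5, S8, P7}: 63 + 88 = 151
  {L8, P6} + {V8, J5, S8, P7}: 71 + 88 = 159
  … (31 splits in total)
  {S8} + {V8, L8, P6, J5, P7}: 28 + 99 = 127  ← best
Best: vehicle 1 00 → S8 → 00 = 28; vehicle 2 00 → P6 → V8 → L8 → P7 → J5 → 00 = 99; combined 127.

Minimum combined distance: 127 blocks.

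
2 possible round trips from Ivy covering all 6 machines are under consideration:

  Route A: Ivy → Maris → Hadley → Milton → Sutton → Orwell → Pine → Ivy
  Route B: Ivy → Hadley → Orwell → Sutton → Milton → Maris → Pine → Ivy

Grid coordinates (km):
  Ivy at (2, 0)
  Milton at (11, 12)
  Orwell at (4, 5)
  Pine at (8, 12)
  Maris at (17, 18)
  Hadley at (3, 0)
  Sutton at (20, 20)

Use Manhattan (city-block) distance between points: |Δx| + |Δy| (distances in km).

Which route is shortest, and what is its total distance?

Route A: 33 + 32 + 20 + 17 + 31 + 11 + 18 = 162
Route B: 1 + 6 + 31 + 17 + 12 + 15 + 18 = 100

Shortest is Route B, total 100 km.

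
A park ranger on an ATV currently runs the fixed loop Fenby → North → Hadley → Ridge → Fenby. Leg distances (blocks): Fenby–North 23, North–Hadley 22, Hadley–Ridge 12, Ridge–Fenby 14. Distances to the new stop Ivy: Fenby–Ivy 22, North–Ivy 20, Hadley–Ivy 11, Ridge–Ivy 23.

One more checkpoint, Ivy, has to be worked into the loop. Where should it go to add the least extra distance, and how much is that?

Insertion cost between consecutive stops i–j is d(i,Ivy) + d(Ivy,j) − d(i,j):
  between Fenby and North: 22 + 20 − 23 = 19
  between North and Hadley: 20 + 11 − 22 = 9
  between Hadley and Ridge: 11 + 23 − 12 = 22
  between Ridge and Fenby: 23 + 22 − 14 = 31
Cheapest insertion is between North and Hadley, adding 9.
New total = 71 + 9 = 80.

Adding 9 blocks by placing Ivy on the North–Hadley leg.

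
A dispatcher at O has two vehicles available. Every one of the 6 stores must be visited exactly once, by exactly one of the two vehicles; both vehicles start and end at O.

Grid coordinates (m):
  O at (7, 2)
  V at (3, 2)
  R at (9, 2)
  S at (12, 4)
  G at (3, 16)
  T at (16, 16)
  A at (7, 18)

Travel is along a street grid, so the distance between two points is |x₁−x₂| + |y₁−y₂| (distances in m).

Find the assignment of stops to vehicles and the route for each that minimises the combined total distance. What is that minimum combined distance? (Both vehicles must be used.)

Minimum combined distance: 62 m.

Try each way of splitting the stops between the two vehicles (each non-empty) and, for each split, find the best tour for each vehicle:
  {V} + {R, S, G, T, A}: 8 + 58 = 66
  {R} + {V, S, G, T, A}: 4 + 58 = 62
  {V, R} + {S, G, T, A}: 12 + 58 = 70
  {S} + {V, R, G, T, A}: 14 + 58 = 72
  {V, S} + {R, G, T, A}: 22 + 58 = 80
  {R, S} + {V, G, T, A}: 14 + 58 = 72
  … (31 splits in total)
Best: vehicle 1 O → R → O = 4; vehicle 2 O → V → G → A → T → S → O = 58; combined 62.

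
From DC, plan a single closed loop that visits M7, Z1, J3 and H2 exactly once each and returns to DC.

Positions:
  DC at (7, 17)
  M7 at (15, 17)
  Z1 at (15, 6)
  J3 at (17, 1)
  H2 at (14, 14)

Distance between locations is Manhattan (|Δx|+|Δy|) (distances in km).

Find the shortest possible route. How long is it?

There are 12 distinct closed tours to check (reversals are equivalent).
DC - M7 - Z1 - J3 - H2 - DC: 8+11+7+16+10 = 52
DC - M7 - Z1 - H2 - J3 - DC: 8+11+9+16+26 = 70
DC - M7 - J3 - Z1 - H2 - DC: 8+18+7+9+10 = 52
DC - M7 - J3 - H2 - Z1 - DC: 8+18+16+9+19 = 70
DC - M7 - H2 - Z1 - J3 - DC: 8+4+9+7+26 = 54
DC - M7 - H2 - J3 - Z1 - DC: 8+4+16+7+19 = 54
DC - Z1 - M7 - J3 - H2 - DC: 19+11+18+16+10 = 74
DC - Z1 - M7 - H2 - J3 - DC: 19+11+4+16+26 = 76
DC - Z1 - J3 - M7 - H2 - DC: 19+7+18+4+10 = 58
DC - Z1 - H2 - M7 - J3 - DC: 19+9+4+18+26 = 76
DC - J3 - M7 - Z1 - H2 - DC: 26+18+11+9+10 = 74
DC - J3 - Z1 - M7 - H2 - DC: 26+7+11+4+10 = 58
The minimum is 52.
One optimal route: DC → M7 → Z1 → J3 → H2 → DC (or its reverse).

Shortest round trip = 52 km.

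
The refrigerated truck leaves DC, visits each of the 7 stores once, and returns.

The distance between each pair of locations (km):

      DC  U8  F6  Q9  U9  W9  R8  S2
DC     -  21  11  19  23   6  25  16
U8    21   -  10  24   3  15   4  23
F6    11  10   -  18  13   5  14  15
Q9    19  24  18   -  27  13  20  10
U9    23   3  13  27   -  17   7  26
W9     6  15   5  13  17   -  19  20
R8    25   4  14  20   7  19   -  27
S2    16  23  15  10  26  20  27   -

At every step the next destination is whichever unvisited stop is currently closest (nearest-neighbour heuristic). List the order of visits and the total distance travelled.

From DC: distances to unvisited — W9=6, F6=11, S2=16, Q9=19, U8=21, U9=23, R8=25. Nearest is W9 (6).
From W9: distances to unvisited — F6=5, Q9=13, U8=15, U9=17, R8=19, S2=20. Nearest is F6 (5).
From F6: distances to unvisited — U8=10, U9=13, R8=14, S2=15, Q9=18. Nearest is U8 (10).
From U8: distances to unvisited — U9=3, R8=4, S2=23, Q9=24. Nearest is U9 (3).
From U9: distances to unvisited — R8=7, S2=26, Q9=27. Nearest is R8 (7).
From R8: distances to unvisited — Q9=20, S2=27. Nearest is Q9 (20).
From Q9: distances to unvisited — S2=10. Nearest is S2 (10).
Return S2→DC: 16.
Total = 6 + 5 + 10 + 3 + 7 + 20 + 10 + 16 = 77.

Total distance 77 km via the nearest-neighbour route DC → W9 → F6 → U8 → U9 → R8 → Q9 → S2 → DC.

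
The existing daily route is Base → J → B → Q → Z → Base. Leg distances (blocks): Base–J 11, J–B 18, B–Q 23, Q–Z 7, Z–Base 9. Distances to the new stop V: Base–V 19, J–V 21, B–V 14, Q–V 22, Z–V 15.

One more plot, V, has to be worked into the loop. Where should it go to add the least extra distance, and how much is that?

Minimum extra distance: 13 blocks, inserting V between B and Q.

Insertion cost between consecutive stops i–j is d(i,V) + d(V,j) − d(i,j):
  between Base and J: 19 + 21 − 11 = 29
  between J and B: 21 + 14 − 18 = 17
  between B and Q: 14 + 22 − 23 = 13
  between Q and Z: 22 + 15 − 7 = 30
  between Z and Base: 15 + 19 − 9 = 25
Cheapest insertion is between B and Q, adding 13.
New total = 68 + 13 = 81.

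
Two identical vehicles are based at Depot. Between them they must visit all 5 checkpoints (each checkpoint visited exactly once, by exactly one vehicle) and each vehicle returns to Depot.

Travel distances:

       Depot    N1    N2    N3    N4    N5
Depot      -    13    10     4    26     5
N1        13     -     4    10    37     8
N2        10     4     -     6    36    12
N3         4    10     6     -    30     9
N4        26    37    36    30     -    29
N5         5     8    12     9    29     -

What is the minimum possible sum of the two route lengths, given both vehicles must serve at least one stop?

Try each way of splitting the stops between the two vehicles (each non-empty) and, for each split, find the best tour for each vehicle:
  {N1} + {N2, N3, N4, N5}: 26 + 77 = 103
  {N2} + {N1, N3, N4, N5}: 20 + 77 = 97
  {N1, N2} + {N3, N4, N5}: 27 + 68 = 95
  {N3} + {N1, N2, N4, N5}: 8 + 77 = 85
  {N1, N3} + {N2, N4, N5}: 27 + 77 = 104
  {N2, N3} + {N1, N4, N5}: 20 + 76 = 96
  … (15 splits in total)
  {N4} + {N1, N2, N3, N5}: 52 + 27 = 79  ← best
Best: vehicle 1 Depot → N4 → Depot = 52; vehicle 2 Depot → N3 → N2 → N1 → N5 → Depot = 27; combined 79.

Minimum combined distance: 79.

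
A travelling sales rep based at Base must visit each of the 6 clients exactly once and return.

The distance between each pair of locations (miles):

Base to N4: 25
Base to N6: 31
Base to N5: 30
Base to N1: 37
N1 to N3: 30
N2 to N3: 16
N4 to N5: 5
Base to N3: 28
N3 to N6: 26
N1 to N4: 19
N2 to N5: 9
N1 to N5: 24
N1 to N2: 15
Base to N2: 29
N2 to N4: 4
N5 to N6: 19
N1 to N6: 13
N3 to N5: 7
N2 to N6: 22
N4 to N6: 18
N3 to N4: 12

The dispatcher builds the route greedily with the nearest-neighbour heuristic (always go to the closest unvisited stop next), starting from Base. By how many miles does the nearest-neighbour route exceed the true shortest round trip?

From Base: N4=25, N3=28, N2=29, N5=30, N6=31, N1=37 → choose N4 (25).
From N4: N2=4, N5=5, N3=12, N6=18, N1=19 → choose N2 (4).
From N2: N5=9, N1=15, N3=16, N6=22 → choose N5 (9).
From N5: N3=7, N6=19, N1=24 → choose N3 (7).
From N3: N6=26, N1=30 → choose N6 (26).
From N6: N1=13 → choose N1 (13).
NN route Base → N4 → N2 → N5 → N3 → N6 → N1 → Base costs 121.
Optimal: Base → N3 → N5 → N4 → N2 → N1 → N6 → Base costs 103 (by enumerating all 360 distinct tours).
Excess = 121 − 103 = 18.

Excess over optimum: 18 miles.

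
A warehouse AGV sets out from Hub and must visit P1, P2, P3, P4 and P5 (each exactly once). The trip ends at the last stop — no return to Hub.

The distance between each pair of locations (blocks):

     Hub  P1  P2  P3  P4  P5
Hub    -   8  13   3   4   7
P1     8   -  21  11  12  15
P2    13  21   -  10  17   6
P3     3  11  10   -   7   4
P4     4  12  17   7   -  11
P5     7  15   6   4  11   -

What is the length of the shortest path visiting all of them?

Minimum one-way distance = 37 blocks.

There are 5! = 120 possible orderings.
Hub → P1 → P2 → P3 → P4 → P5: 8+21+10+7+11 = 57
Hub → P1 → P2 → P3 → P5 → P4: 8+21+10+4+11 = 54
Hub → P1 → P2 → P4 → P3 → P5: 8+21+17+7+4 = 57
Hub → P1 → P2 → P4 → P5 → P3: 8+21+17+11+4 = 61
Hub → P1 → P2 → P5 → P3 → P4: 8+21+6+4+7 = 46
Hub → P1 → P2 → P5 → P4 → P3: 8+21+6+11+7 = 53
Hub → P1 → P3 → P2 → P4 → P5: 8+11+10+17+11 = 57
Hub → P1 → P3 → P2 → P5 → P4: 8+11+10+6+11 = 46
Hub → P1 → P3 → P4 → P2 → P5: 8+11+7+17+6 = 49
Hub → P1 → P3 → P4 → P5 → P2: 8+11+7+11+6 = 43
Hub → P1 → P3 → P5 → P2 → P4: 8+11+4+6+17 = 46
Hub → P1 → P3 → P5 → P4 → P2: 8+11+4+11+17 = 51
Hub → P1 → P4 → P2 → P3 → P5: 8+12+17+10+4 = 51
Hub → P1 → P4 → P2 → P5 → P3: 8+12+17+6+4 = 47
… (106 more)
Hub → P1 → P4 → P3 → P5 → P2: 8+12+7+4+6 = 37  ← best
The minimum is 37.
One shortest path: Hub → P1 → P4 → P3 → P5 → P2.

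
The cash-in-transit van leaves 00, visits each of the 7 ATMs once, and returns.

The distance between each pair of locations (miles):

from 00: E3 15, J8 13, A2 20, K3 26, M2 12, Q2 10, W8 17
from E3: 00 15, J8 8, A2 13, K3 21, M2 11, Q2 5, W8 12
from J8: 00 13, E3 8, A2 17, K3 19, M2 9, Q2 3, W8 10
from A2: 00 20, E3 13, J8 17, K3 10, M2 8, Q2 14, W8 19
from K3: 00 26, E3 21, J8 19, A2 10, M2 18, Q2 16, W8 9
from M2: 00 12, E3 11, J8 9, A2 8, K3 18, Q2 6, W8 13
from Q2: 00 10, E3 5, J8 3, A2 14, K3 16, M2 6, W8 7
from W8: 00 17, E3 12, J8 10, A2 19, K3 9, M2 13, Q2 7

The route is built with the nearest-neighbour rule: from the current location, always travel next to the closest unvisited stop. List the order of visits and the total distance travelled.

At 00 the remaining stops are Q2 10, M2 12, J8 13, E3 15, W8 17, A2 20, K3 26; go to Q2.
At Q2 the remaining stops are J8 3, E3 5, M2 6, W8 7, A2 14, K3 16; go to J8.
At J8 the remaining stops are E3 8, M2 9, W8 10, A2 17, K3 19; go to E3.
At E3 the remaining stops are M2 11, W8 12, A2 13, K3 21; go to M2.
At M2 the remaining stops are A2 8, W8 13, K3 18; go to A2.
At A2 the remaining stops are K3 10, W8 19; go to K3.
At K3 the remaining stops are W8 9; go to W8.
Return W8→00: 17.
Total = 10 + 3 + 8 + 11 + 8 + 10 + 9 + 17 = 76.

Nearest-neighbour total = 76 miles; route 00 → Q2 → J8 → E3 → M2 → A2 → K3 → W8 → 00.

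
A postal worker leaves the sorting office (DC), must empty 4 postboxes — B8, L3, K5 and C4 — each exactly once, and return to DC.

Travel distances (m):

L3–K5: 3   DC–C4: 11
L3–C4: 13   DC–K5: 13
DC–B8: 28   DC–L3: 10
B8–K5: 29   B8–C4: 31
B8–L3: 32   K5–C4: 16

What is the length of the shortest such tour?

There are 12 distinct closed tours to check (reversals are equivalent).
DC - B8 - L3 - K5 - C4 - DC: 28+32+3+16+11 = 90
DC - B8 - L3 - C4 - K5 - DC: 28+32+13+16+13 = 102
DC - B8 - K5 - L3 - C4 - DC: 28+29+3+13+11 = 84
DC - B8 - K5 - C4 - L3 - DC: 28+29+16+13+10 = 96
DC - B8 - C4 - L3 - K5 - DC: 28+31+13+3+13 = 88
DC - B8 - C4 - K5 - L3 - DC: 28+31+16+3+10 = 88
DC - L3 - B8 - K5 - C4 - DC: 10+32+29+16+11 = 98
DC - L3 - B8 - C4 - K5 - DC: 10+32+31+16+13 = 102
DC - L3 - K5 - B8 - C4 - DC: 10+3+29+31+11 = 84
DC - L3 - C4 - B8 - K5 - DC: 10+13+31+29+13 = 96
DC - K5 - B8 - L3 - C4 - DC: 13+29+32+13+11 = 98
DC - K5 - L3 - B8 - C4 - DC: 13+3+32+31+11 = 90
The minimum is 84.
One optimal route: DC → B8 → K5 → L3 → C4 → DC (or its reverse).

84 m — the shortest possible round trip.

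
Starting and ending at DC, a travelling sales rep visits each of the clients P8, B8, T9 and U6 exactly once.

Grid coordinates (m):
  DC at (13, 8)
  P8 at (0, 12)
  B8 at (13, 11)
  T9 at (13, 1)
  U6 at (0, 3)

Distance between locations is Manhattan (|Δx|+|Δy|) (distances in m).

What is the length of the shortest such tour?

48 m — the shortest possible round trip.

DC - P8 - B8 - T9 - U6 - DC: 17+14+10+15+18 = 74
DC - P8 - B8 - U6 - T9 - DC: 17+14+21+15+7 = 74
DC - P8 - T9 - B8 - U6 - DC: 17+24+10+21+18 = 90
DC - P8 - T9 - U6 - B8 - DC: 17+24+15+21+3 = 80
DC - P8 - U6 - B8 - T9 - DC: 17+9+21+10+7 = 64
DC - P8 - U6 - T9 - B8 - DC: 17+9+15+10+3 = 54
DC - B8 - P8 - T9 - U6 - DC: 3+14+24+15+18 = 74
DC - B8 - P8 - U6 - T9 - DC: 3+14+9+15+7 = 48
DC - B8 - T9 - P8 - U6 - DC: 3+10+24+9+18 = 64
DC - B8 - U6 - P8 - T9 - DC: 3+21+9+24+7 = 64
DC - T9 - P8 - B8 - U6 - DC: 7+24+14+21+18 = 84
DC - T9 - B8 - P8 - U6 - DC: 7+10+14+9+18 = 58
The minimum is 48.
One optimal route: DC → B8 → P8 → U6 → T9 → DC (or its reverse).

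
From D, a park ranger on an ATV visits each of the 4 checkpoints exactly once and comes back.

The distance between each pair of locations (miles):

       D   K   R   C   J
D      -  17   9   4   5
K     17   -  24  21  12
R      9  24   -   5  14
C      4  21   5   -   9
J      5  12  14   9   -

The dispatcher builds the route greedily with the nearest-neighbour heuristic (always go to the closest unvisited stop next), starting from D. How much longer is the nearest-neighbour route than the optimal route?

D: C=4, J=5, R=9, K=17 ⇒ C
C: R=5, J=9, K=21 ⇒ R
R: J=14, K=24 ⇒ J
J: K=12 ⇒ K
NN route D → C → R → J → K → D costs 52.
Optimal: D → C → R → K → J → D costs 50 (by enumerating all 12 distinct tours).
Excess = 52 − 50 = 2.

The nearest-neighbour route is 2 miles longer than optimal.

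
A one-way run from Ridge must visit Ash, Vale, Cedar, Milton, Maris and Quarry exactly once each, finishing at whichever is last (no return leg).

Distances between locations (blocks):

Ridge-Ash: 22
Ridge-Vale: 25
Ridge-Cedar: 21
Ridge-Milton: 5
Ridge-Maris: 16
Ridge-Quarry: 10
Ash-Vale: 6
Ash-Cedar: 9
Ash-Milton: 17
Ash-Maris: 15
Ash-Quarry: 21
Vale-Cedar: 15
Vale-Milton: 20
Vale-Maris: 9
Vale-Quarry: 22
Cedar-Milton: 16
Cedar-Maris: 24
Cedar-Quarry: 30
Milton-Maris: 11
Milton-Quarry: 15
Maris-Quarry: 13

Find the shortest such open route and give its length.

57 blocks — the minimum one-way total.

There are 6! = 720 possible orderings.
Ridge - Ash - Vale - Cedar - Milton - Maris - Quarry: 22+6+15+16+11+13 = 83
Ridge - Ash - Vale - Cedar - Milton - Quarry - Maris: 22+6+15+16+15+13 = 87
Ridge - Ash - Vale - Cedar - Maris - Milton - Quarry: 22+6+15+24+11+15 = 93
Ridge - Ash - Vale - Cedar - Maris - Quarry - Milton: 22+6+15+24+13+15 = 95
Ridge - Ash - Vale - Cedar - Quarry - Milton - Maris: 22+6+15+30+15+11 = 99
Ridge - Ash - Vale - Cedar - Quarry - Maris - Milton: 22+6+15+30+13+11 = 97
Ridge - Ash - Vale - Milton - Cedar - Maris - Quarry: 22+6+20+16+24+13 = 101
Ridge - Ash - Vale - Milton - Cedar - Quarry - Maris: 22+6+20+16+30+13 = 107
… (712 more)
Ridge - Milton - Quarry - Maris - Vale - Ash - Cedar: 5+15+13+9+6+9 = 57  ← best
The minimum is 57.
One shortest path: Ridge → Milton → Quarry → Maris → Vale → Ash → Cedar.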